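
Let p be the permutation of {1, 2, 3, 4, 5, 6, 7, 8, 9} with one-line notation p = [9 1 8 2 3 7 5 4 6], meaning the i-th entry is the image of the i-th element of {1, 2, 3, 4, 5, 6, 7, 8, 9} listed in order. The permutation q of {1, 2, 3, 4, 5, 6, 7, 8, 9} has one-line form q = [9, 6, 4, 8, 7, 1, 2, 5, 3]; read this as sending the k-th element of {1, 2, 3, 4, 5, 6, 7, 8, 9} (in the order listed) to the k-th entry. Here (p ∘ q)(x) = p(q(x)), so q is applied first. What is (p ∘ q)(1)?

6

First apply q: q(1) = 9, then p(9) = 6. Thus (p ∘ q)(1) = 6.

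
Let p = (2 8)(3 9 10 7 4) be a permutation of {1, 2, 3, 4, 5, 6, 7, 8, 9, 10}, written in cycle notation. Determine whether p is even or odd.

The cycle lengths are 5, 2, 1, 1, 1.
A cycle is odd iff its length is even; p has 1 even-length cycle, so sgn(p) = (−1)^1 and p is odd.

odd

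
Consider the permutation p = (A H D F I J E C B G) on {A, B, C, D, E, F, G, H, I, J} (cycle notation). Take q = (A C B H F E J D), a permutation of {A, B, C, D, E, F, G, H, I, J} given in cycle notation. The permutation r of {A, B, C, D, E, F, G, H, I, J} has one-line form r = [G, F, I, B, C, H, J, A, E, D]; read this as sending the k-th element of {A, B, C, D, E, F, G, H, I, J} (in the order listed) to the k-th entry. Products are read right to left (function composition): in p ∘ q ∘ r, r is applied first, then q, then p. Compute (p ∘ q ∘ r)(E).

G

Apply the permutations in order: r(E) = C, then q(C) = B, then p(B) = G. So (p ∘ q ∘ r)(E) = G.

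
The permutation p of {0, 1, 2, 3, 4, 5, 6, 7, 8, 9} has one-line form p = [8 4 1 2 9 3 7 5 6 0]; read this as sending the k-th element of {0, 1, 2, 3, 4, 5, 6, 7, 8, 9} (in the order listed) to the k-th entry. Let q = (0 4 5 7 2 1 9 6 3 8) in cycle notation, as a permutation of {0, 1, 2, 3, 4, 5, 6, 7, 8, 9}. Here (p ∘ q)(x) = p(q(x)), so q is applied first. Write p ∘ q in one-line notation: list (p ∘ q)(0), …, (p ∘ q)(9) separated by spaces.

9 0 4 6 3 5 2 1 8 7

For each element, apply q then p: 0 → 4 → 9; 1 → 9 → 0; 2 → 1 → 4; 3 → 8 → 6; 4 → 5 → 3; 5 → 7 → 5; 6 → 3 → 2; 7 → 2 → 1; 8 → 0 → 8; 9 → 6 → 7.
So p ∘ q in one-line form is 9 0 4 6 3 5 2 1 8 7.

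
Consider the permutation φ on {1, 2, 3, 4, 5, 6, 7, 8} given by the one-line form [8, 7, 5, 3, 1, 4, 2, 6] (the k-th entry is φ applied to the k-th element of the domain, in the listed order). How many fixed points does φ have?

No element satisfies φ(x) = x, so there are 0 fixed points.

0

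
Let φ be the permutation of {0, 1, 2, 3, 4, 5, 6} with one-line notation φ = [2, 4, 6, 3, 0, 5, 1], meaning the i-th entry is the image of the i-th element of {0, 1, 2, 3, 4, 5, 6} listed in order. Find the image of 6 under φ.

1

6 is element number 7 of the domain, and entry number 7 of the one-line form is 1, so φ(6) = 1.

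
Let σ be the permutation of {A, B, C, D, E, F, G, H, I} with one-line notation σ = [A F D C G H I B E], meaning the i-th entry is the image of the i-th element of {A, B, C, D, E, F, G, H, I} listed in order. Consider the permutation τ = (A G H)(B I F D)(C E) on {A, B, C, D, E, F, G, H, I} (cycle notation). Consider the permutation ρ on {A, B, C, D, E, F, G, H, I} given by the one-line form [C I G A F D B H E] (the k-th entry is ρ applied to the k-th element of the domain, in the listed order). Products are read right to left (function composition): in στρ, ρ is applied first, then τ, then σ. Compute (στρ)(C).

Apply the permutations in order: ρ(C) = G, then τ(G) = H, then σ(H) = B. So (στρ)(C) = B.

B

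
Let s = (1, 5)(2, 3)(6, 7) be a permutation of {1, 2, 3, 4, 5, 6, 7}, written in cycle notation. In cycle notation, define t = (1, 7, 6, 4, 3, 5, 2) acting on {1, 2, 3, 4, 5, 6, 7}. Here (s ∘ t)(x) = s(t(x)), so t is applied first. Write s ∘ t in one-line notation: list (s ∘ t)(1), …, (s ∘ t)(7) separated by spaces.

6 5 1 2 3 4 7

(s ∘ t)(x) = s(t(x)). Computing each image: s(t(1)) = s(7) = 6, s(t(2)) = s(1) = 5, s(t(3)) = s(5) = 1, s(t(4)) = s(3) = 2, s(t(5)) = s(2) = 3, s(t(6)) = s(4) = 4, s(t(7)) = s(6) = 7.
Hence s ∘ t = [6 5 1 2 3 4 7].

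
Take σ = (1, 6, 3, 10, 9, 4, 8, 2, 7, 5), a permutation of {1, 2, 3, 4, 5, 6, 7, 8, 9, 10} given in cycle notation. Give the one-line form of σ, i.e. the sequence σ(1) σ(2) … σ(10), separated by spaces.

Reading each image from the cycles: 1↦6, 2↦7, 3↦10, 4↦8, 5↦1, 6↦3, 7↦5, 8↦2, 9↦4, 10↦9.
So the one-line form is 6 7 10 8 1 3 5 2 4 9.

6 7 10 8 1 3 5 2 4 9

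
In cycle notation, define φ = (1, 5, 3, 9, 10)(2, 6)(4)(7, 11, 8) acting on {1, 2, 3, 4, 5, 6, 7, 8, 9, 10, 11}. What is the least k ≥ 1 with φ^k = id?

30

The disjoint cycles have lengths 5, 3, 2, 1.
The order is lcm(5, 3, 2) = 30.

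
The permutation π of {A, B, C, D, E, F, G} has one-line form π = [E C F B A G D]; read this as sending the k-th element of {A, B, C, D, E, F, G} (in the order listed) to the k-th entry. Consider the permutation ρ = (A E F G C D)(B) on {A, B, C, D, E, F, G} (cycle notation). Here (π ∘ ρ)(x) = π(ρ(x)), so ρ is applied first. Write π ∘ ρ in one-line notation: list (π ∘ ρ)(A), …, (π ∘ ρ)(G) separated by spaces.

(π ∘ ρ)(x) = π(ρ(x)). Computing each image: π(ρ(A)) = π(E) = A, π(ρ(B)) = π(B) = C, π(ρ(C)) = π(D) = B, π(ρ(D)) = π(A) = E, π(ρ(E)) = π(F) = G, π(ρ(F)) = π(G) = D, π(ρ(G)) = π(C) = F.
Hence π ∘ ρ = [A C B E G D F].

A C B E G D F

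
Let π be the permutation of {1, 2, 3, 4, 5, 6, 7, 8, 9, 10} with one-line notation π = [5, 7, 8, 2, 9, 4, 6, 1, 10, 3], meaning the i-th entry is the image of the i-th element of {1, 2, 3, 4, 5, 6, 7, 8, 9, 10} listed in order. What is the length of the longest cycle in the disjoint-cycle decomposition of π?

Decomposing into disjoint cycles gives (1 5 9 10 3 8)(2 7 6 4); the longest has length 6.

6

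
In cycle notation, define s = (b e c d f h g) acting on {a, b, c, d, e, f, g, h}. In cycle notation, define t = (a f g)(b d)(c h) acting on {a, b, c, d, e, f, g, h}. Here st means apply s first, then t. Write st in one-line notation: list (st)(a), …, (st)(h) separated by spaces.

f e b g h c d a

(st)(x) = t(s(x)). Computing each image: t(s(a)) = t(a) = f, t(s(b)) = t(e) = e, t(s(c)) = t(d) = b, t(s(d)) = t(f) = g, t(s(e)) = t(c) = h, t(s(f)) = t(h) = c, t(s(g)) = t(b) = d, t(s(h)) = t(g) = a.
Hence st = [f e b g h c d a].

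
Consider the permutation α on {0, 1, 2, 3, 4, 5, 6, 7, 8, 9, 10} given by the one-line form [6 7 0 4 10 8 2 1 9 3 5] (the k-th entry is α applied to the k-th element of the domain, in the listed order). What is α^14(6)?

0

Tracing 6 → 2 → … returns to 6 after 3 steps, so 6 lies in a 3-cycle (0 6 2).
Since the cycle has length 3, α^14 acts on it the same as α^2 (14 mod 3 = 2).
Stepping 2 places around the cycle: 6 → 2 → 0.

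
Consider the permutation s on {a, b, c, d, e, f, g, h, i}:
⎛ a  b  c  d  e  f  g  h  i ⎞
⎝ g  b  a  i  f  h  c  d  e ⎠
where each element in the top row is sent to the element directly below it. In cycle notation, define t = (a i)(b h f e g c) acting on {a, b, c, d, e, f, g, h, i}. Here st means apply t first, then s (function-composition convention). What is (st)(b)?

d

First apply t: t(b) = h, then s(h) = d. Thus (st)(b) = d.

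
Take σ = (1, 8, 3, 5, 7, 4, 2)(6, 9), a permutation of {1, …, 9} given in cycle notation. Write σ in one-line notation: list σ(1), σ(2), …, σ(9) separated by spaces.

Reading each image from the cycles: 1↦8, 2↦1, 3↦5, 4↦2, 5↦7, 6↦9, 7↦4, 8↦3, 9↦6.
So the one-line form is 8 1 5 2 7 9 4 3 6.

8 1 5 2 7 9 4 3 6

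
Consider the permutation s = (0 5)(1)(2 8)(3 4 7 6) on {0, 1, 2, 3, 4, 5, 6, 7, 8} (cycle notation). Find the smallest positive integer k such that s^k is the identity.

4

The cycle type of s is (4, 2, 2, 1).
The order is lcm(4, 2, 2) = 4.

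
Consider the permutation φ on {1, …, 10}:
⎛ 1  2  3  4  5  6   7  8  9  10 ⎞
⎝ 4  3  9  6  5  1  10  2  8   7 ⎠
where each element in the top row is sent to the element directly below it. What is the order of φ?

12

Decomposing into disjoint cycles gives cycle lengths 4, 3, 2, 1.
Since disjoint cycles commute, ord(φ) = lcm(4, 3, 2) = 12.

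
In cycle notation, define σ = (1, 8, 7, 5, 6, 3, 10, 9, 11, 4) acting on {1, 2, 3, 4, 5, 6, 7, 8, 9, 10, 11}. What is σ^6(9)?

9 lies in the 10-cycle (1, 8, 7, 5, 6, 3, 10, 9, 11, 4).
Advancing 6 steps from 9: 9 → 11 → 4 → 1 → 8 → 7 → 5.

5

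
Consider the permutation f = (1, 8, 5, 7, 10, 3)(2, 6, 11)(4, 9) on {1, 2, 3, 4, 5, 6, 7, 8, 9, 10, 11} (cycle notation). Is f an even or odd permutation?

even

The cycle lengths are 6, 3, 2.
A cycle is odd iff its length is even; f has 2 even-length cycles, so sgn(f) = (−1)^2 and f is even.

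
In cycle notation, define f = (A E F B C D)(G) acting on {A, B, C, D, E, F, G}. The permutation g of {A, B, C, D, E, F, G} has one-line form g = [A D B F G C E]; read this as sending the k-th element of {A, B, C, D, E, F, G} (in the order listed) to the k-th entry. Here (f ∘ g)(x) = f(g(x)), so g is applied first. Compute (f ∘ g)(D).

B

First apply g: g(D) = F, then f(F) = B. Thus (f ∘ g)(D) = B.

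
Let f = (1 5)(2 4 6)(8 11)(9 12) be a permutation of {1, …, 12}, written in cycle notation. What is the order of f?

6

The disjoint cycles have lengths 3, 2, 2, 2, 1, 1, 1.
The order of f is the least common multiple of its cycle lengths: lcm(3, 2, 2, 2) = 6.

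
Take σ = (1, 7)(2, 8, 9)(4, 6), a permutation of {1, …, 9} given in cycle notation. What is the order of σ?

The cycle type of σ is (3, 2, 2, 1, 1).
The order is lcm(3, 2, 2) = 6.

6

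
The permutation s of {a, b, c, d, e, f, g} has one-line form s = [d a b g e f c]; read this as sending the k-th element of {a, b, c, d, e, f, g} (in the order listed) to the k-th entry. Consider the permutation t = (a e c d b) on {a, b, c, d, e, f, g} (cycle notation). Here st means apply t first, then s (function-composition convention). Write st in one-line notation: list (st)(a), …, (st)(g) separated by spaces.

e d g a b f c

(st)(x) = s(t(x)). Computing each image: s(t(a)) = s(e) = e, s(t(b)) = s(a) = d, s(t(c)) = s(d) = g, s(t(d)) = s(b) = a, s(t(e)) = s(c) = b, s(t(f)) = s(f) = f, s(t(g)) = s(g) = c.
Hence st = [e d g a b f c].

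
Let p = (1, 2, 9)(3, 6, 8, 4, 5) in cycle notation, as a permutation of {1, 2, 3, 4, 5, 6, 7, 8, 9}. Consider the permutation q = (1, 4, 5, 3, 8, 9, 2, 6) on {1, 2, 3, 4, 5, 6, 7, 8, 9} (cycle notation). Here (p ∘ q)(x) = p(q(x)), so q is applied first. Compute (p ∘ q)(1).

First apply q: q(1) = 4, then p(4) = 5. Thus (p ∘ q)(1) = 5.

5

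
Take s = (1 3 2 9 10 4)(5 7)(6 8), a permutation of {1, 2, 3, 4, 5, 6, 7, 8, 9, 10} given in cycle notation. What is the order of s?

6

The cycle type of s is (6, 2, 2).
The order of s is the least common multiple of its cycle lengths: lcm(6, 2, 2) = 6.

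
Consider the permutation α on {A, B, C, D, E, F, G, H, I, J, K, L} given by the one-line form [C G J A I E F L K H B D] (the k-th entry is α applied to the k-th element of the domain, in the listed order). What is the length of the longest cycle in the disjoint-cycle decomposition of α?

Decomposing into disjoint cycles gives (A, C, J, H, L, D)(B, G, F, E, I, K); the longest has length 6.

6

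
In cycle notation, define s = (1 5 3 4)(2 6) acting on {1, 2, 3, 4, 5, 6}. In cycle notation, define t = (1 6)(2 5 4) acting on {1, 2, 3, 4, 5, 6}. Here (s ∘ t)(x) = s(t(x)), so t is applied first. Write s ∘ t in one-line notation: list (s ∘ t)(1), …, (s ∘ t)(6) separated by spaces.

(s ∘ t)(x) = s(t(x)). Computing each image: s(t(1)) = s(6) = 2, s(t(2)) = s(5) = 3, s(t(3)) = s(3) = 4, s(t(4)) = s(2) = 6, s(t(5)) = s(4) = 1, s(t(6)) = s(1) = 5.
Hence s ∘ t = [2 3 4 6 1 5].

2 3 4 6 1 5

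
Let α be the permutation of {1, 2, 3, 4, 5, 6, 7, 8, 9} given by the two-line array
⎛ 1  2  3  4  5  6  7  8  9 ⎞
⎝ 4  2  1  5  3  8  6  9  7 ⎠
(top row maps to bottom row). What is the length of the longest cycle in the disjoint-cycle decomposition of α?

Decomposing into disjoint cycles gives (1, 4, 5, 3)(6, 8, 9, 7); the longest has length 4.

4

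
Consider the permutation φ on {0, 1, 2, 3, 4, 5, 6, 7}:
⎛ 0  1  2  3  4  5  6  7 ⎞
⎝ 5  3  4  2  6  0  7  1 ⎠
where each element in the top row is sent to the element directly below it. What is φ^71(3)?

Tracing 3 → 2 → … returns to 3 after 6 steps, so 3 lies in a 6-cycle (1, 3, 2, 4, 6, 7).
On a 6-cycle, φ^6 is the identity, so φ^71 = φ^5 there (71 ≡ 5 mod 6).
Advancing 5 steps from 3: 3 → 2 → 4 → 6 → 7 → 1.

1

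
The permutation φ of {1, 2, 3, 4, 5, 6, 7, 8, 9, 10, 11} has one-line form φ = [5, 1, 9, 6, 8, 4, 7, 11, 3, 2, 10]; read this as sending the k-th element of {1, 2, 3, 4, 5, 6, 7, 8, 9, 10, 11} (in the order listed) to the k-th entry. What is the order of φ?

Decomposing into disjoint cycles gives cycle lengths 6, 2, 2, 1.
Since disjoint cycles commute, ord(φ) = lcm(6, 2, 2) = 6.

6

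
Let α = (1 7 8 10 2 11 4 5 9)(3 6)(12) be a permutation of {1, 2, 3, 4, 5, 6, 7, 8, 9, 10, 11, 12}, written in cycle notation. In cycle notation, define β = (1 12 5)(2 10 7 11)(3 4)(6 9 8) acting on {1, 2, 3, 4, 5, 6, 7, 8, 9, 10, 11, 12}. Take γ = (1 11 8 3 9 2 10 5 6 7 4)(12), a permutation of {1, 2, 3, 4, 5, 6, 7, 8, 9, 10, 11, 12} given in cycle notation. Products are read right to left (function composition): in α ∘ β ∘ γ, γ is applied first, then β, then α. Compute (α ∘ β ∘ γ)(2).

8

(α ∘ β ∘ γ)(2) = α(β(γ(2))). γ(2) = 10, then β(10) = 7, then α(7) = 8, so the result is 8.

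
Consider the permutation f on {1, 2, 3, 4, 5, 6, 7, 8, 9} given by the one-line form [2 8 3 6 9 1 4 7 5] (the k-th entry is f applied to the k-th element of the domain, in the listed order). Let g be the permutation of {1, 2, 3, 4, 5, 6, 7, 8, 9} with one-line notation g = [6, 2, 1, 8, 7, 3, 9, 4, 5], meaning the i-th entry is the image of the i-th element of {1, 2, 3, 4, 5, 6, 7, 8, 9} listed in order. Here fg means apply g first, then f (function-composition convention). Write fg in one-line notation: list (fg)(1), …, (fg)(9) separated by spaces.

1 8 2 7 4 3 5 6 9

(fg)(x) = f(g(x)). Computing each image: f(g(1)) = f(6) = 1, f(g(2)) = f(2) = 8, f(g(3)) = f(1) = 2, f(g(4)) = f(8) = 7, f(g(5)) = f(7) = 4, f(g(6)) = f(3) = 3, f(g(7)) = f(9) = 5, f(g(8)) = f(4) = 6, f(g(9)) = f(5) = 9.
Hence fg = [1 8 2 7 4 3 5 6 9].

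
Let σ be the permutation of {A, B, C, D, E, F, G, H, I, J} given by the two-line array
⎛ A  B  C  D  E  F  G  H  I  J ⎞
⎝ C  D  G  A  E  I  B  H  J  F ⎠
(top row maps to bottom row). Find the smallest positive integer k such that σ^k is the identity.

15

The disjoint-cycle form of σ has cycle lengths 5, 3, 1, 1.
The order of σ is the least common multiple of its cycle lengths: lcm(5, 3) = 15.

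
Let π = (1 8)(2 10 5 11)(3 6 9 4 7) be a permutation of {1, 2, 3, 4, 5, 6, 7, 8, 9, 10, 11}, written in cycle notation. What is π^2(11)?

10

11 lies in the 4-cycle (2 10 5 11).
Stepping 2 places around the cycle: 11 → 2 → 10.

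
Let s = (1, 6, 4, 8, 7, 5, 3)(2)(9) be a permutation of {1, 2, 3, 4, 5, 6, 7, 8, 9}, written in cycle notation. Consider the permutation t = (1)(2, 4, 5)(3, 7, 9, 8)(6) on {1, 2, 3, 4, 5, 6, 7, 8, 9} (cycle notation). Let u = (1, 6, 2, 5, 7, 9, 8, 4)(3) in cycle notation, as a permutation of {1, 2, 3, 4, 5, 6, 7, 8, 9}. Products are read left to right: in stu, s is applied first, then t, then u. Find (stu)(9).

4

Apply the permutations in order: s(9) = 9, then t(9) = 8, then u(8) = 4. So (stu)(9) = 4.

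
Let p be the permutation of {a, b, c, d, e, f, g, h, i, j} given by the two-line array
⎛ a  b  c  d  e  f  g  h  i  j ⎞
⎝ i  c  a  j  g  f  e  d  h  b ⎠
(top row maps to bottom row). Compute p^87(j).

Tracing j → b → … returns to j after 7 steps, so j lies in a 7-cycle (a, i, h, d, j, b, c).
On a 7-cycle, p^7 is the identity, so p^87 = p^3 there (87 ≡ 3 mod 7).
Stepping 3 places around the cycle: j → b → c → a.

a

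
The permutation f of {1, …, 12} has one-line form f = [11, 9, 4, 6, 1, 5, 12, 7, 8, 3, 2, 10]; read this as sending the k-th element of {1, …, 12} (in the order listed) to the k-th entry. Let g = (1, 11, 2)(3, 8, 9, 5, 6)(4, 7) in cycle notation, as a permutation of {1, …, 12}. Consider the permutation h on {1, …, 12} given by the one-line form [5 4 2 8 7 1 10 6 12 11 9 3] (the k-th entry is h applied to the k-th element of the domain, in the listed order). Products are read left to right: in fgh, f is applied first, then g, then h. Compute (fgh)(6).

1

(fgh)(6) = h(g(f(6))). f(6) = 5, then g(5) = 6, then h(6) = 1, so the result is 1.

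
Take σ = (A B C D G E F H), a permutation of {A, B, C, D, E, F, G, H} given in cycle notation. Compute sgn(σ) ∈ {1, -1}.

The cycle lengths are 8.
A cycle of length ℓ contributes ℓ−1 transpositions, so σ is a product of 7 transpositions — odd.

-1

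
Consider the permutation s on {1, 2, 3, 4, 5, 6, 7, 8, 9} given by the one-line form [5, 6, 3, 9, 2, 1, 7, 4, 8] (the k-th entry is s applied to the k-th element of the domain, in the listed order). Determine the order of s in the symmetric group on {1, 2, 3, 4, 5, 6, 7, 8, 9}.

The disjoint-cycle form of s has cycle lengths 4, 3, 1, 1.
The order of s is the least common multiple of its cycle lengths: lcm(4, 3) = 12.

12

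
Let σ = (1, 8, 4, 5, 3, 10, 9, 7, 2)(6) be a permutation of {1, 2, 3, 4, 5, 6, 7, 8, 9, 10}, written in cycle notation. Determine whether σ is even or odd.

The cycle lengths are 9, 1.
A cycle is odd iff its length is even; σ has 0 even-length cycles, so sgn(σ) = (−1)^0 and σ is even.

even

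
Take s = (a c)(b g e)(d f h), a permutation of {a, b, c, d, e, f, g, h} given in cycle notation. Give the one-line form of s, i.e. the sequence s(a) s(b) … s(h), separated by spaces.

c g a f b h e d

Reading each image from the cycles: a→c, b→g, c→a, d→f, e→b, f→h, g→e, h→d.
Listing these in domain order gives c g a f b h e d.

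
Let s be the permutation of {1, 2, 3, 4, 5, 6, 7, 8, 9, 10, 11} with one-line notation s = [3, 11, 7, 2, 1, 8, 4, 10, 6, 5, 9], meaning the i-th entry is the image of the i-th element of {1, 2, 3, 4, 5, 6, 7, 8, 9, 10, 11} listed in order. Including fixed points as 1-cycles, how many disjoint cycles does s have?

1

The cycle decomposition is (1 3 7 4 2 11 9 6 8 10 5), which has 1 cycle (counting 1-cycles).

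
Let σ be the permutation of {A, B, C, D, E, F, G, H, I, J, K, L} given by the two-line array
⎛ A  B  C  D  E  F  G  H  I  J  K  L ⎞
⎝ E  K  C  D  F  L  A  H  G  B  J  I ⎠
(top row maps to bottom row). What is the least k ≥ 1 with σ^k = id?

The disjoint-cycle form of σ has cycle lengths 6, 3, 1, 1, 1.
The order of σ is the least common multiple of its cycle lengths: lcm(6, 3) = 6.

6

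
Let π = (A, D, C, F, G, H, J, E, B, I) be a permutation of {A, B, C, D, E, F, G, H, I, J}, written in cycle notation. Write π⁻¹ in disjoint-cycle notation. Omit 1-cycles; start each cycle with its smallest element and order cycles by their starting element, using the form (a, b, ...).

(A, I, B, E, J, H, G, F, C, D)

If π sends a → b within a cycle, π⁻¹ sends b → a; equivalently, reverse each cycle.
After reversing and putting each cycle's least element first, π⁻¹ = (A, I, B, E, J, H, G, F, C, D).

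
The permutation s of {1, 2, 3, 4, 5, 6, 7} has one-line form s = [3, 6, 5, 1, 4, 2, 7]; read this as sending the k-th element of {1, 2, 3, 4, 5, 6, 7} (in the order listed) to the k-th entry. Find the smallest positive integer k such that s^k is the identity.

The disjoint-cycle form of s has cycle lengths 4, 2, 1.
Since disjoint cycles commute, ord(s) = lcm(4, 2) = 4.

4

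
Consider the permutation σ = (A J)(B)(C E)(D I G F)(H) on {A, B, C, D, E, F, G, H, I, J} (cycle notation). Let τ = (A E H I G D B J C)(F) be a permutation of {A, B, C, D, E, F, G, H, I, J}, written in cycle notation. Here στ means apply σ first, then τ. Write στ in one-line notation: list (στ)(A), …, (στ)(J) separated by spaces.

Chase each element through σ then τ: A → J → C; B → B → J; C → E → H; D → I → G; E → C → A; F → D → B; G → F → F; H → H → I; I → G → D; J → A → E.
Collecting the images, στ = [C J H G A B F I D E].

C J H G A B F I D E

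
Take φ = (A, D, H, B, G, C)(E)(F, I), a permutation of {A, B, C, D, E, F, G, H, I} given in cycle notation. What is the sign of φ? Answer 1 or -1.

The cycle lengths are 6, 2, 1.
A cycle is odd iff its length is even; φ has 2 even-length cycles, so sgn(φ) = (−1)^2 and φ is even.

1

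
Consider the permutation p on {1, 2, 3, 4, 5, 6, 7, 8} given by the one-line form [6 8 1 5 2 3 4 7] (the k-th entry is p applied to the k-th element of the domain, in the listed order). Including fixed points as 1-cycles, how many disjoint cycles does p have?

2

The cycle decomposition is (1 6 3)(2 8 7 4 5), which has 2 cycles (counting 1-cycles).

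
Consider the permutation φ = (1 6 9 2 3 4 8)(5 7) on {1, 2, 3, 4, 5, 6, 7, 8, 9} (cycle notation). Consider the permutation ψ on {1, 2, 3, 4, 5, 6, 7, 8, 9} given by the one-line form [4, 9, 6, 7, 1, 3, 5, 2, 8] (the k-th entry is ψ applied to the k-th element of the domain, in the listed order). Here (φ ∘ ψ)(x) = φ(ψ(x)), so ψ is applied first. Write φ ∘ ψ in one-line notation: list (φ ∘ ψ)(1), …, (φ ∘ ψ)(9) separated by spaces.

Chase each element through ψ then φ: 1 → 4 → 8; 2 → 9 → 2; 3 → 6 → 9; 4 → 7 → 5; 5 → 1 → 6; 6 → 3 → 4; 7 → 5 → 7; 8 → 2 → 3; 9 → 8 → 1.
Collecting the images, φ ∘ ψ = [8 2 9 5 6 4 7 3 1].

8 2 9 5 6 4 7 3 1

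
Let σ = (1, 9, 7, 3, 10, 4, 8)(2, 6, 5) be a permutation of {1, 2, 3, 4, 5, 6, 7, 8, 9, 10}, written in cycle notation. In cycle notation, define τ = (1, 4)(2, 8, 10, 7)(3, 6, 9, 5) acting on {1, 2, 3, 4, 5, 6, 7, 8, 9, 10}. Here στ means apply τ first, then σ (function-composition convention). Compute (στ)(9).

(στ)(9) = σ(τ(9)). τ(9) = 5, then σ(5) = 2. So (στ)(9) = 2.

2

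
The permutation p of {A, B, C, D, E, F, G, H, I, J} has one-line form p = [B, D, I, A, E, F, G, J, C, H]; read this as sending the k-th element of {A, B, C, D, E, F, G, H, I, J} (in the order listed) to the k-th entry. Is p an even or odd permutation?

even

In disjoint-cycle form the cycle lengths are 3, 2, 2, 1, 1, 1.
A cycle of length ℓ contributes ℓ−1 transpositions, so p is a product of 2 + 1 + 1 = 4 transpositions — even.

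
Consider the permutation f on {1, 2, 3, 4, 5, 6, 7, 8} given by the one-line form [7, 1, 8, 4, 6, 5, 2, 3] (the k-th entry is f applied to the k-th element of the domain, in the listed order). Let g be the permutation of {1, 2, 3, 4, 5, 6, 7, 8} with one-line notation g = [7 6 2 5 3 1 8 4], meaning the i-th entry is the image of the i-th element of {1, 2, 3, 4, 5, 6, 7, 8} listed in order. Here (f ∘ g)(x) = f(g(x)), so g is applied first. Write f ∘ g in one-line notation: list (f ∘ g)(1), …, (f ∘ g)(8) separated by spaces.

2 5 1 6 8 7 3 4

Chase each element through g then f: 1 → 7 → 2; 2 → 6 → 5; 3 → 2 → 1; 4 → 5 → 6; 5 → 3 → 8; 6 → 1 → 7; 7 → 8 → 3; 8 → 4 → 4.
So f ∘ g in one-line form is 2 5 1 6 8 7 3 4.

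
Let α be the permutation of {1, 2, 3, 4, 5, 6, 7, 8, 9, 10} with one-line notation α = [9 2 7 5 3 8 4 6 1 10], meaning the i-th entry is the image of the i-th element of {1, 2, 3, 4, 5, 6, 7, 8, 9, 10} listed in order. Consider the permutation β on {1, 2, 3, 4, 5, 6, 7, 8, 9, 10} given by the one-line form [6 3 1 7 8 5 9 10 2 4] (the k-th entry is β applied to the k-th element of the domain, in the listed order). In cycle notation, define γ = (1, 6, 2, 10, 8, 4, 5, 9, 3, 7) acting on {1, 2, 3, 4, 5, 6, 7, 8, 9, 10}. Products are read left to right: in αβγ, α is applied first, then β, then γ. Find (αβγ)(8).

Chase 8: α(8) = 6; β(6) = 5; γ(5) = 9. Hence (αβγ)(8) = 9.

9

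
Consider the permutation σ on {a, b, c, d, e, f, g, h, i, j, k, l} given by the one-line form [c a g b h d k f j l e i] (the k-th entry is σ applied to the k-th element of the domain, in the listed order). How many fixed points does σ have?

0

No element satisfies σ(x) = x, so there are 0 fixed points.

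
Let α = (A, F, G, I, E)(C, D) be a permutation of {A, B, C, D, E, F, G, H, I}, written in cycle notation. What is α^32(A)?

A lies in the 5-cycle (A, F, G, I, E).
On a 5-cycle, α^5 is the identity, so α^32 = α^2 there (32 ≡ 2 mod 5).
Advancing 2 steps from A: A → F → G.

G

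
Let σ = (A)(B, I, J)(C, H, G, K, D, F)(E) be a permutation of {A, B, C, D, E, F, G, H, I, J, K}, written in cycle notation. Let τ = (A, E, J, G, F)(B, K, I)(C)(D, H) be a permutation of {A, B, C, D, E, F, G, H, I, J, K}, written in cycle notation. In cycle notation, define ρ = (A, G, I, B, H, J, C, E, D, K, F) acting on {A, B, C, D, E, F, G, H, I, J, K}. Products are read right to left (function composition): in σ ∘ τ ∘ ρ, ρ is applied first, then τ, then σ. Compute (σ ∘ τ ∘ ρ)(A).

(σ ∘ τ ∘ ρ)(A) = σ(τ(ρ(A))). ρ(A) = G, then τ(G) = F, then σ(F) = C, so the result is C.

C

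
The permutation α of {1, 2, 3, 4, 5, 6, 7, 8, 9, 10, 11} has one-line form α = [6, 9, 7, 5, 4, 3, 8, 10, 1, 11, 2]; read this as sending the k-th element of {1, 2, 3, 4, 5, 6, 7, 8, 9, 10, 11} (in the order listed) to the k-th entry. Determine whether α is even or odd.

odd

In disjoint-cycle form the cycle lengths are 9, 2.
A cycle of length ℓ contributes ℓ−1 transpositions, so α is a product of 8 + 1 = 9 transpositions — odd.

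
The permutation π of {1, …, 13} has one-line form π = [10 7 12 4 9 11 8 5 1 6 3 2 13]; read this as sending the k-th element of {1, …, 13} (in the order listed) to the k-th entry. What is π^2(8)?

Tracing 8 → 5 → … returns to 8 after 11 steps, so 8 lies in an 11-cycle (1, 10, 6, 11, 3, 12, 2, 7, 8, 5, 9).
Advancing 2 steps from 8: 8 → 5 → 9.

9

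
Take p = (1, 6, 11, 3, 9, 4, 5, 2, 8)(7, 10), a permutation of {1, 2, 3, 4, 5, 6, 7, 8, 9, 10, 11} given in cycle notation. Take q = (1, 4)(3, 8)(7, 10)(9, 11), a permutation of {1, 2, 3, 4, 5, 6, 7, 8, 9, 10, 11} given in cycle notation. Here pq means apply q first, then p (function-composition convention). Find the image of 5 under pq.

(pq)(5) = p(q(5)). q(5) = 5, then p(5) = 2. So (pq)(5) = 2.

2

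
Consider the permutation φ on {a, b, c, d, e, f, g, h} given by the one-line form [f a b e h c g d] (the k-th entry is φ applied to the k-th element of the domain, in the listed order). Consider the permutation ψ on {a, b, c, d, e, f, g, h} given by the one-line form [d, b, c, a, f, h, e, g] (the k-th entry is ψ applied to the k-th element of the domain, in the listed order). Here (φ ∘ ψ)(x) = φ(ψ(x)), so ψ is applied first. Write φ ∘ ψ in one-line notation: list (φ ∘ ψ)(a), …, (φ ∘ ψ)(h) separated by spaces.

For each element, apply ψ then φ: a → d → e; b → b → a; c → c → b; d → a → f; e → f → c; f → h → d; g → e → h; h → g → g.
So φ ∘ ψ in one-line form is e a b f c d h g.

e a b f c d h g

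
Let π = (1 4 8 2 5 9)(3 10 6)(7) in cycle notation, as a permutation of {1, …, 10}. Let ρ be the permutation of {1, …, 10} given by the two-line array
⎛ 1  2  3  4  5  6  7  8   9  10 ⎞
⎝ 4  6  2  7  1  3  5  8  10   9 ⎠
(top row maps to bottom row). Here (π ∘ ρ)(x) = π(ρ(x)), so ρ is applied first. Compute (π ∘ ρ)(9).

ρ(9) = 10, then π(10) = 6; composing gives (π ∘ ρ)(9) = 6.

6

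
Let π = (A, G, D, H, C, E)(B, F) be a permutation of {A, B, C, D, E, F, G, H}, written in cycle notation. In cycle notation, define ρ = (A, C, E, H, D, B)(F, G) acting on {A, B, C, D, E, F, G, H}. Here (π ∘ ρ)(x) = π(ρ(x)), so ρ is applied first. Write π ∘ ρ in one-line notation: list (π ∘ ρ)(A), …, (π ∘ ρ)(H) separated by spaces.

For each element, apply ρ then π: A → C → E; B → A → G; C → E → A; D → B → F; E → H → C; F → G → D; G → F → B; H → D → H.
So π ∘ ρ in one-line form is E G A F C D B H.

E G A F C D B H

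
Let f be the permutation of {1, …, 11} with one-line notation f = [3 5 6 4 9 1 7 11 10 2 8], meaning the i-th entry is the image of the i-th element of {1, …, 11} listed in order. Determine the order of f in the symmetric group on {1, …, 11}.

The disjoint-cycle form of f has cycle lengths 4, 3, 2, 1, 1.
The order of f is the least common multiple of its cycle lengths: lcm(4, 3, 2) = 12.

12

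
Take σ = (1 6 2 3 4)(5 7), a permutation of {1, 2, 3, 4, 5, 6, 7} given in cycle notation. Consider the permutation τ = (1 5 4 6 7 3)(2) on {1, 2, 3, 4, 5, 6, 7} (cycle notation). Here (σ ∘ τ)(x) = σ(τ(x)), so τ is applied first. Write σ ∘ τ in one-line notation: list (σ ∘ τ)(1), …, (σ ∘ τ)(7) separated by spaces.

(σ ∘ τ)(x) = σ(τ(x)). Computing each image: σ(τ(1)) = σ(5) = 7, σ(τ(2)) = σ(2) = 3, σ(τ(3)) = σ(1) = 6, σ(τ(4)) = σ(6) = 2, σ(τ(5)) = σ(4) = 1, σ(τ(6)) = σ(7) = 5, σ(τ(7)) = σ(3) = 4.
Hence σ ∘ τ = [7 3 6 2 1 5 4].

7 3 6 2 1 5 4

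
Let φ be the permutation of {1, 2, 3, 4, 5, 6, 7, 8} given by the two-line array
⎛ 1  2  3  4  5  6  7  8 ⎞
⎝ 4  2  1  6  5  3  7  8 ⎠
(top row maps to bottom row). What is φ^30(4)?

Tracing 4 → 6 → … returns to 4 after 4 steps, so 4 lies in a 4-cycle (1, 4, 6, 3).
On a 4-cycle, φ^4 is the identity, so φ^30 = φ^2 there (30 ≡ 2 mod 4).
Advancing 2 steps from 4: 4 → 6 → 3.

3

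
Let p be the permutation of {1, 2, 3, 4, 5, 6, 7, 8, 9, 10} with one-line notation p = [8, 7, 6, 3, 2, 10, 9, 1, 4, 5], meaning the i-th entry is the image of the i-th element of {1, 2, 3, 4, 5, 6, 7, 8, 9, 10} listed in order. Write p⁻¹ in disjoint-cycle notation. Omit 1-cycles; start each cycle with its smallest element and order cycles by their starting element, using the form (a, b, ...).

(1, 8)(2, 5, 10, 6, 3, 4, 9, 7)

First write p in disjoint cycles: (1, 8)(2, 7, 9, 4, 3, 6, 10, 5).
The inverse reverses every cycle; in canonical form, p⁻¹ = (1, 8)(2, 5, 10, 6, 3, 4, 9, 7).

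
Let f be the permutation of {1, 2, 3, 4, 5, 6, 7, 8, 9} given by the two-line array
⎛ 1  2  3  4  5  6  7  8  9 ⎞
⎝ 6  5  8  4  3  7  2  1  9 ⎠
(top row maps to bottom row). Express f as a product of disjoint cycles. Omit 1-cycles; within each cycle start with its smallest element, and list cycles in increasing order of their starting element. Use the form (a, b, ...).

Start at 1 and follow images: 1 → 6 → 7 → 2 → 5 → 3 → 8 → 1, giving the cycle (1, 6, 7, 2, 5, 3, 8).
Repeating from the next unused element and collecting all non-trivial cycles gives (1, 6, 7, 2, 5, 3, 8).

(1, 6, 7, 2, 5, 3, 8)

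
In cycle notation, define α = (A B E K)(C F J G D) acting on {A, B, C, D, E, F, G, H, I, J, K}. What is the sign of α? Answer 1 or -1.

The cycle lengths are 5, 4, 1, 1.
A cycle of length ℓ contributes ℓ−1 transpositions, so α is a product of 4 + 3 = 7 transpositions — odd.

-1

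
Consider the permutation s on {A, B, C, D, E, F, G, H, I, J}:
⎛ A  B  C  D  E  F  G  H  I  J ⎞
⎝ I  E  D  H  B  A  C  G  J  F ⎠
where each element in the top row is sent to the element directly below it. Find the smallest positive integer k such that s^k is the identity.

Decomposing into disjoint cycles gives cycle lengths 4, 4, 2.
The order of s is the least common multiple of its cycle lengths: lcm(4, 4, 2) = 4.

4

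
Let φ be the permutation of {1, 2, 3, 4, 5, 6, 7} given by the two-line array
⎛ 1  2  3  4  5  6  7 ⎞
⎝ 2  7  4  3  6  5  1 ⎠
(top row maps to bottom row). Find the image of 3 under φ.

The entry below 3 in the array is 4, so φ(3) = 4.

4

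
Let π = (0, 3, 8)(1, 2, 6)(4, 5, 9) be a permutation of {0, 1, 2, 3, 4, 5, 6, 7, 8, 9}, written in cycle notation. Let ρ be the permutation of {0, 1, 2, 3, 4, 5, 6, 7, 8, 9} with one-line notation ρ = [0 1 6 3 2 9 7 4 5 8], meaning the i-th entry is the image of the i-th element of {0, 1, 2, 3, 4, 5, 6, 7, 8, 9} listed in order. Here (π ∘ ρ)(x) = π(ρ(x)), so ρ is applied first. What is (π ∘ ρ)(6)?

ρ(6) = 7, then π(7) = 7; composing gives (π ∘ ρ)(6) = 7.

7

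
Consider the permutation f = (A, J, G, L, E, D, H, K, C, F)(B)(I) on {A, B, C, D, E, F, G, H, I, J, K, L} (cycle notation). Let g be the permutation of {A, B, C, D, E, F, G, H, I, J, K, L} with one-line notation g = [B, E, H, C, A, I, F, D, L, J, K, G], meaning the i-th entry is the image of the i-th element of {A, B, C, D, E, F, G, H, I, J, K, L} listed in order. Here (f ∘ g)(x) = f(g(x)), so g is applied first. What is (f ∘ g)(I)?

g(I) = L, then f(L) = E; composing gives (f ∘ g)(I) = E.

E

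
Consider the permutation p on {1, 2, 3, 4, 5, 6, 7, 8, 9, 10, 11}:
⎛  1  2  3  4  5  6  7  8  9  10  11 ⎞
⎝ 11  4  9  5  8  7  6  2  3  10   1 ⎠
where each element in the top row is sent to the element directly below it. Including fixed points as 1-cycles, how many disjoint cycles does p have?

The cycle decomposition is (1 11)(2 4 5 8)(3 9)(6 7)(10), which has 5 cycles (counting 1-cycles).

5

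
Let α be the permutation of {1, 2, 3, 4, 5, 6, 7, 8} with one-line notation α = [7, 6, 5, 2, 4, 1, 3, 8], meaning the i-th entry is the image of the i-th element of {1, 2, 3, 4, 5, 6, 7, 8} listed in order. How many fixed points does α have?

The fixed points (elements with α(x) = x) are {8}, so there is 1.

1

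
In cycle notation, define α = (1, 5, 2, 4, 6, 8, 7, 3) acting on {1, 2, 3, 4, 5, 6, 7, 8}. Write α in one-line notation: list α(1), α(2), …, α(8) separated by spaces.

Reading each image from the cycles: 1→5, 2→4, 3→1, 4→6, 5→2, 6→8, 7→3, 8→7.
Listing these in domain order gives 5 4 1 6 2 8 3 7.

5 4 1 6 2 8 3 7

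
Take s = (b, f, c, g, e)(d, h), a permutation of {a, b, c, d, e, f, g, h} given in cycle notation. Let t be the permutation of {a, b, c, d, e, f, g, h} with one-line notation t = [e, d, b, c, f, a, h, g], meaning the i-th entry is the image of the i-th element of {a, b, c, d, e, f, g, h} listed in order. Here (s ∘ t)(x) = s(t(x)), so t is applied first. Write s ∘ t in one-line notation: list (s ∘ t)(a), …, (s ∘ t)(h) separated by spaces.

b h f g c a d e

(s ∘ t)(x) = s(t(x)). Computing each image: s(t(a)) = s(e) = b, s(t(b)) = s(d) = h, s(t(c)) = s(b) = f, s(t(d)) = s(c) = g, s(t(e)) = s(f) = c, s(t(f)) = s(a) = a, s(t(g)) = s(h) = d, s(t(h)) = s(g) = e.
Hence s ∘ t = [b h f g c a d e].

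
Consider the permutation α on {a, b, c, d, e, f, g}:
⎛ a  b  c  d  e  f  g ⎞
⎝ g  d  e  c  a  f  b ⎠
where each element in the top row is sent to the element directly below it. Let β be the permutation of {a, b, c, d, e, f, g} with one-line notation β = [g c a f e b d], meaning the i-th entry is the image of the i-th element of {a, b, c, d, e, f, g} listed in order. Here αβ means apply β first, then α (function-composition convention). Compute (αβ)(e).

a

First apply β: β(e) = e, then α(e) = a. Thus (αβ)(e) = a.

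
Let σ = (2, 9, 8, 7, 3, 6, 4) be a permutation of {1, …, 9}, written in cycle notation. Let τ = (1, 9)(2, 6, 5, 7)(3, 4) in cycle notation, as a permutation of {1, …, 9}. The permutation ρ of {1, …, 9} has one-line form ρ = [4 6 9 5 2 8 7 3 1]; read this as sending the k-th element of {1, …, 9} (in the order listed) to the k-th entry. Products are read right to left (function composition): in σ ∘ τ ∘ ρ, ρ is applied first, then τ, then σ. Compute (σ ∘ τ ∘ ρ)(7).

(σ ∘ τ ∘ ρ)(7) = σ(τ(ρ(7))). ρ(7) = 7, then τ(7) = 2, then σ(2) = 9, so the result is 9.

9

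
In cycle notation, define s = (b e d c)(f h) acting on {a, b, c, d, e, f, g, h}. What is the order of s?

The disjoint cycles have lengths 4, 2, 1, 1.
Since disjoint cycles commute, ord(s) = lcm(4, 2) = 4.

4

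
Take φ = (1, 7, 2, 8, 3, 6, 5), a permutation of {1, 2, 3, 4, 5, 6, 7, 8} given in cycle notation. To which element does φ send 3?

6

Within (1, 7, 2, 8, 3, 6, 5), 3 ↦ 6.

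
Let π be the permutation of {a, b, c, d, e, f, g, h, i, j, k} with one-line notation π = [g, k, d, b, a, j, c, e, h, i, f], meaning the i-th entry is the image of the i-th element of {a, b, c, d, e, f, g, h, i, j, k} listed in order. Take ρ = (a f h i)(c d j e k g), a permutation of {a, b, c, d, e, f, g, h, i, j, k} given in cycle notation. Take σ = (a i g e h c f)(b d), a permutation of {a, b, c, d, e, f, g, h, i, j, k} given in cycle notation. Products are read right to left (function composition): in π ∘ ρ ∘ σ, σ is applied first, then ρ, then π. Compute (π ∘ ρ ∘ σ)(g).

f

Chase g: σ(g) = e; ρ(e) = k; π(k) = f. Hence (π ∘ ρ ∘ σ)(g) = f.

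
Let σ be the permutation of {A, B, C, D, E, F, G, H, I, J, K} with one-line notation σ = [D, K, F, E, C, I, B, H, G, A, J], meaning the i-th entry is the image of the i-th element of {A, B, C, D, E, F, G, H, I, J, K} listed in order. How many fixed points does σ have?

The fixed points (elements with σ(x) = x) are {H}, so there is 1.

1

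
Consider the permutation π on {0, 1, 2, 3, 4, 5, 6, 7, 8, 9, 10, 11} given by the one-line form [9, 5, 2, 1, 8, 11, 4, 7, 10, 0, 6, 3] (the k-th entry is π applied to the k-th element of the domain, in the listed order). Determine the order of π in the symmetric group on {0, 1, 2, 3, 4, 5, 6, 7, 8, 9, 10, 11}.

Writing π as disjoint cycles, the cycle lengths are 4, 4, 2, 1, 1.
The order of π is the least common multiple of its cycle lengths: lcm(4, 4, 2) = 4.

4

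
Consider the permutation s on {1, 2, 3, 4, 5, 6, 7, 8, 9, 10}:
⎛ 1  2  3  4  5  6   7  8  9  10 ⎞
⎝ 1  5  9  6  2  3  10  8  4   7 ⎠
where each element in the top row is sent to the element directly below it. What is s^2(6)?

Tracing 6 → 3 → … returns to 6 after 4 steps, so 6 lies in a 4-cycle (3 9 4 6).
Stepping 2 places around the cycle: 6 → 3 → 9.

9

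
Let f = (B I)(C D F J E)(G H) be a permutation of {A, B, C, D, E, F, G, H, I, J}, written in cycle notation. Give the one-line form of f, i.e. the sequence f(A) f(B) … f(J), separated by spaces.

Each element maps to the next entry in its cycle (wrapping to the front): A↦A, B↦I, C↦D, D↦F, E↦C, F↦J, G↦H, H↦G, I↦B, J↦E.
Listing these in domain order gives A I D F C J H G B E.

A I D F C J H G B E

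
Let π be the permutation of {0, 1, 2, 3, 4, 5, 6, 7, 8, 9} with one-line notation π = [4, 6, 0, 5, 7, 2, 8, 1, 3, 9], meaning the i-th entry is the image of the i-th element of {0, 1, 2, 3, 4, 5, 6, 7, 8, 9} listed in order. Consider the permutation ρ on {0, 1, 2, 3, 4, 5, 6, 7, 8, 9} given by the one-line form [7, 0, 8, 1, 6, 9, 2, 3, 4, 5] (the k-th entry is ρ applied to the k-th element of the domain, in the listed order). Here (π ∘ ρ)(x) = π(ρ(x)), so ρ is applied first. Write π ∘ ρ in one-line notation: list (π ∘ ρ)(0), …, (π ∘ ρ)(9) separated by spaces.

1 4 3 6 8 9 0 5 7 2

(π ∘ ρ)(x) = π(ρ(x)). Computing each image: π(ρ(0)) = π(7) = 1, π(ρ(1)) = π(0) = 4, π(ρ(2)) = π(8) = 3, π(ρ(3)) = π(1) = 6, π(ρ(4)) = π(6) = 8, π(ρ(5)) = π(9) = 9, π(ρ(6)) = π(2) = 0, π(ρ(7)) = π(3) = 5, π(ρ(8)) = π(4) = 7, π(ρ(9)) = π(5) = 2.
Hence π ∘ ρ = [1 4 3 6 8 9 0 5 7 2].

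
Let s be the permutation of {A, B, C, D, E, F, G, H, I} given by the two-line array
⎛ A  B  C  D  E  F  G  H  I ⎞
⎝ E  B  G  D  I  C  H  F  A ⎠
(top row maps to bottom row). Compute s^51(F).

Tracing F → C → … returns to F after 4 steps, so F lies in a 4-cycle (C G H F).
Since the cycle has length 4, s^51 acts on it the same as s^3 (51 mod 4 = 3).
Advancing 3 steps from F: F → C → G → H.

H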